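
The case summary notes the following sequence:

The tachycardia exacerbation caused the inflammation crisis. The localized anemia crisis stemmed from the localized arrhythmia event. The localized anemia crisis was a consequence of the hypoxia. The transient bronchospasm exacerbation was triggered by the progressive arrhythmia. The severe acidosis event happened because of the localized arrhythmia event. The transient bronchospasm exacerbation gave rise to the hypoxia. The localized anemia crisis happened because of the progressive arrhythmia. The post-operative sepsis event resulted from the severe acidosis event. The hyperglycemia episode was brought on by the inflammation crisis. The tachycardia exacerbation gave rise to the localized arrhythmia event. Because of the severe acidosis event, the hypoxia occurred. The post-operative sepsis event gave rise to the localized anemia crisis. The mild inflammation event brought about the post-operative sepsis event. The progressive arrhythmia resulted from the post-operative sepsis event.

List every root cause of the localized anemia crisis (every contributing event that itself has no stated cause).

Tracing upstream from the localized anemia crisis: the localized anemia crisis ← the localized arrhythmia event ← the tachycardia exacerbation.
A separate upstream branch: the localized anemia crisis ← the post-operative sepsis event ← the mild inflammation event.
Each of those chain origins has no stated cause.

the mild inflammation event, the tachycardia exacerbation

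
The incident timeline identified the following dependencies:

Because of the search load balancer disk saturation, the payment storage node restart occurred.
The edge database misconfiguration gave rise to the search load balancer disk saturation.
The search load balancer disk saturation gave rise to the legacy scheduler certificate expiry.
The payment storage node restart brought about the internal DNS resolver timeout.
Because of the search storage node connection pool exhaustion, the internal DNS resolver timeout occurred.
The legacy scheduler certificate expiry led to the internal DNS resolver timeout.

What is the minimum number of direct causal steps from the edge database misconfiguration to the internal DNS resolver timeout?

3

Shortest chain: the edge database misconfiguration → the search load balancer disk saturation → the legacy scheduler certificate expiry → the internal DNS resolver timeout.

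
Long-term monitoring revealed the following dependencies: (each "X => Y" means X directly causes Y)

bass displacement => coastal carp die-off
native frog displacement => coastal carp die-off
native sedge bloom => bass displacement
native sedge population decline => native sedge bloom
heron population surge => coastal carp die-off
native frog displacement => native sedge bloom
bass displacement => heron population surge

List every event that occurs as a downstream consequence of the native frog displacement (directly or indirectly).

the bass displacement, the coastal carp die-off, the heron population surge, the native sedge bloom

Direct effects: the native sedge bloom, the coastal carp die-off.
2 steps out: the bass displacement.
3 steps out: the heron population surge.
Not reachable from it: the native sedge population decline.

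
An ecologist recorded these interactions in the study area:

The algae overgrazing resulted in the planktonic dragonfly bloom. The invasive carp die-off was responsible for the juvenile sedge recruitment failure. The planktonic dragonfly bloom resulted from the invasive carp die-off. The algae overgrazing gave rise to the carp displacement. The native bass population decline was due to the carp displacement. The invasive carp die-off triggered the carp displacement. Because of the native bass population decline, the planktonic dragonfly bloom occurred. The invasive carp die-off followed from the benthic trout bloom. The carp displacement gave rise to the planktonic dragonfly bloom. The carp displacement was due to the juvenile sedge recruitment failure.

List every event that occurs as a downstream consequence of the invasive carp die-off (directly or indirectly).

Direct effects: the juvenile sedge recruitment failure, the carp displacement, the planktonic dragonfly bloom.
2 steps out: the native bass population decline.
Not reachable from it: the algae overgrazing, the benthic trout bloom.

the carp displacement, the juvenile sedge recruitment failure, the native bass population decline, the planktonic dragonfly bloom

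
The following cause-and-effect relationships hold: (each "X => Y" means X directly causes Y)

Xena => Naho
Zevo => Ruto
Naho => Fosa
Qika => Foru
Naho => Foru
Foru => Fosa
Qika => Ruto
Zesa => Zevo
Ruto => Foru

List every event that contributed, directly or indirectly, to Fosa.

Foru, Naho, Qika, Ruto, Xena, Zesa, Zevo

Immediate causes of Fosa: Naho, Foru.
Further upstream: Zesa, Qika, Xena, Zevo, Ruto.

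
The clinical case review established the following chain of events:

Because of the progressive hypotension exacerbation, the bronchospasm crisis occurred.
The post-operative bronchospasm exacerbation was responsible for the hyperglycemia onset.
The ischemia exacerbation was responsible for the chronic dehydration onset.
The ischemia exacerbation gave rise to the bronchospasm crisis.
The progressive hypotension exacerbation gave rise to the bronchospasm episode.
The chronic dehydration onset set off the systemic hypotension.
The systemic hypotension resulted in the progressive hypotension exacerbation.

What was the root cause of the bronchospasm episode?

the ischemia exacerbation

Tracing upstream from the bronchospasm episode: the bronchospasm episode ← the progressive hypotension exacerbation ← the systemic hypotension ← the chronic dehydration onset ← the ischemia exacerbation.
The ischemia exacerbation has no stated cause, so it is the root.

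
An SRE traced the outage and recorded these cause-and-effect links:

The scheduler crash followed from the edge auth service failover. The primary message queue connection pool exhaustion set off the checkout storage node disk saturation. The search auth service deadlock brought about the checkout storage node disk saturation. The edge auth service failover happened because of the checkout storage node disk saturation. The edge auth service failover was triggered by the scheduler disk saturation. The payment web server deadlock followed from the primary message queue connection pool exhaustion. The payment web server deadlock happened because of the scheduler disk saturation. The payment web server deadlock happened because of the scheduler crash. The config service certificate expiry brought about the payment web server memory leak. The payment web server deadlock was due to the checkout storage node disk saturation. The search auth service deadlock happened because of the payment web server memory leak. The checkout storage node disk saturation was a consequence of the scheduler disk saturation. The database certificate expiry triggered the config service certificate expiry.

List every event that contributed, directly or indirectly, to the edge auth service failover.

Immediate causes of the edge auth service failover: the scheduler disk saturation, the checkout storage node disk saturation.
Further upstream: the database certificate expiry, the config service certificate expiry, the payment web server memory leak, the primary message queue connection pool exhaustion, the search auth service deadlock.

the checkout storage node disk saturation, the config service certificate expiry, the database certificate expiry, the payment web server memory leak, the primary message queue connection pool exhaustion, the scheduler disk saturation, the search auth service deadlock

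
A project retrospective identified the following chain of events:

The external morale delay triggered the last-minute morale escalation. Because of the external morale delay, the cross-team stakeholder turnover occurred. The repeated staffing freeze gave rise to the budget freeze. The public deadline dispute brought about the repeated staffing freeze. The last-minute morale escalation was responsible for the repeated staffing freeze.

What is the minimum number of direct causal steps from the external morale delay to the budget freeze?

Shortest chain: the external morale delay → the last-minute morale escalation → the repeated staffing freeze → the budget freeze.

3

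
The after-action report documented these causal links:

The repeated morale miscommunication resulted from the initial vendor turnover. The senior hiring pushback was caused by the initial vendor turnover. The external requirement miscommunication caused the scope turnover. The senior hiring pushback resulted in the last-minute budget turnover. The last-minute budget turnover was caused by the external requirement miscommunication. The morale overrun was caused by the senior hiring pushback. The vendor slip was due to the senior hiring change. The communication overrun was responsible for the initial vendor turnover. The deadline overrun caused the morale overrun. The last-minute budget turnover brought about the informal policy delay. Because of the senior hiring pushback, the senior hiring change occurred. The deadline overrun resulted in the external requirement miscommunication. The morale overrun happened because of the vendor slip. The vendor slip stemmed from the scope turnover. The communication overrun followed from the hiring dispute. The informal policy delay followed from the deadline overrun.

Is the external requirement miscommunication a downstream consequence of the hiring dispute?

The hiring dispute leads to the communication overrun, the initial vendor turnover, the senior hiring pushback, the repeated morale miscommunication, the senior hiring change, the last-minute budget turnover, the vendor slip, the informal policy delay, the morale overrun; the external requirement miscommunication is not among them.

No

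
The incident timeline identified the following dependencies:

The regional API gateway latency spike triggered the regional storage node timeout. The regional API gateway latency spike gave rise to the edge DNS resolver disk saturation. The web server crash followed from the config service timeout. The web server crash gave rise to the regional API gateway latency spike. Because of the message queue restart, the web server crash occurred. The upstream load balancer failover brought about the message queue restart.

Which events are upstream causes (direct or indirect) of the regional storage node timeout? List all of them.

Immediate cause of the regional storage node timeout: the regional API gateway latency spike.
Further upstream: the upstream load balancer failover, the message queue restart, the web server crash, the config service timeout.

the config service timeout, the message queue restart, the regional API gateway latency spike, the upstream load balancer failover, the web server crash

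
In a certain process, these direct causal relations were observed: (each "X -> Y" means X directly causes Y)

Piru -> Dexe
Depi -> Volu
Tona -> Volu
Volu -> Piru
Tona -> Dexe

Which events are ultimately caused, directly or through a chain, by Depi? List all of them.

Dexe, Piru, Volu

Direct effects: Volu.
2 steps out: Piru.
3 steps out: Dexe.
Not reachable from it: Tona.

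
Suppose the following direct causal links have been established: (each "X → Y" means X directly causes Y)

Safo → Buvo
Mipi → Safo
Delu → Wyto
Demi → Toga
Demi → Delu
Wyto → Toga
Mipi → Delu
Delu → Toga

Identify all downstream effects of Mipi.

Buvo, Delu, Safo, Toga, Wyto

Direct effects: Safo, Delu.
2 steps out: Buvo, Wyto, Toga.
Not reachable from it: Demi.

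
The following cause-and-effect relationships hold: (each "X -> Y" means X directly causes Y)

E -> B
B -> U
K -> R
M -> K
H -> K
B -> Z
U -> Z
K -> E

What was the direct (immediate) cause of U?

Upstream contributors include M, K, E, H, but only B feeds directly into U.

B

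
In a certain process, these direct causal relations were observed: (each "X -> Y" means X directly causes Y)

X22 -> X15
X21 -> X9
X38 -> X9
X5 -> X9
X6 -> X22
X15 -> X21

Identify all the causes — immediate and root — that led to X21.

Immediate cause of X21: X15.
Further upstream: X6, X22.

X15, X22, X6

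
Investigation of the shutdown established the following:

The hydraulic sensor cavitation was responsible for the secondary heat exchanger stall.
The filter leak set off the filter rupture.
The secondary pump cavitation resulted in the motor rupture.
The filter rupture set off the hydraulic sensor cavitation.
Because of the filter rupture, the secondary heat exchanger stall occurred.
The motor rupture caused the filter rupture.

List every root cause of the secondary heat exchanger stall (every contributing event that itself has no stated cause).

the filter leak, the secondary pump cavitation

Tracing upstream from the secondary heat exchanger stall: the secondary heat exchanger stall ← the filter rupture ← the motor rupture ← the secondary pump cavitation.
A separate upstream branch: the secondary heat exchanger stall ← the filter rupture ← the filter leak.
Each of those chain origins has no stated cause.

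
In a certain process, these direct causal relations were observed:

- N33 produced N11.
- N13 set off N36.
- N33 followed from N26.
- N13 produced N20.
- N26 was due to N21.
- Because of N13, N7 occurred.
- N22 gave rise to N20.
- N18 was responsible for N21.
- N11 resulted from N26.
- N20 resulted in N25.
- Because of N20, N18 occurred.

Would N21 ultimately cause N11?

Yes

There is a causal chain: N21 → N26 → N11.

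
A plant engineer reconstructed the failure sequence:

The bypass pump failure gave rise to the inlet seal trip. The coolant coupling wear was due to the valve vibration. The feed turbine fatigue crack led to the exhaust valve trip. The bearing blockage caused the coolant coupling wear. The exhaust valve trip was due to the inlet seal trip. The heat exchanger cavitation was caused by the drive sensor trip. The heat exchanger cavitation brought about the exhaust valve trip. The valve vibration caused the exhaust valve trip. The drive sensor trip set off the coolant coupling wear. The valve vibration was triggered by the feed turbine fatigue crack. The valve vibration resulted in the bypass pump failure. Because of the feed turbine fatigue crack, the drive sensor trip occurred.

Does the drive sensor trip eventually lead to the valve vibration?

The drive sensor trip leads to the heat exchanger cavitation, the coolant coupling wear, the exhaust valve trip; the valve vibration is not among them.

No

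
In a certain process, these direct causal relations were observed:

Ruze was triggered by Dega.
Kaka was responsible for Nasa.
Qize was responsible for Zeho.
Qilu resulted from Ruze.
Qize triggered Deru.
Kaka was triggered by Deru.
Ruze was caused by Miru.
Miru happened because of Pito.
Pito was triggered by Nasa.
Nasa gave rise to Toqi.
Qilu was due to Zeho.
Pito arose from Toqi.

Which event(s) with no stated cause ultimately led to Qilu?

Tracing upstream from Qilu: Qilu ← Zeho ← Qize.
A separate upstream branch: Qilu ← Ruze ← Dega.
Each of those chain origins has no stated cause.

Dega, Qize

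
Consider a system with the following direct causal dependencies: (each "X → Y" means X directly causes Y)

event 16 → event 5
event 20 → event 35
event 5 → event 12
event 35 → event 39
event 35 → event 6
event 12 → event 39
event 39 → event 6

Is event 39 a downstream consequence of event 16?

There is a causal chain: event 16 → event 5 → event 12 → event 39.

Yes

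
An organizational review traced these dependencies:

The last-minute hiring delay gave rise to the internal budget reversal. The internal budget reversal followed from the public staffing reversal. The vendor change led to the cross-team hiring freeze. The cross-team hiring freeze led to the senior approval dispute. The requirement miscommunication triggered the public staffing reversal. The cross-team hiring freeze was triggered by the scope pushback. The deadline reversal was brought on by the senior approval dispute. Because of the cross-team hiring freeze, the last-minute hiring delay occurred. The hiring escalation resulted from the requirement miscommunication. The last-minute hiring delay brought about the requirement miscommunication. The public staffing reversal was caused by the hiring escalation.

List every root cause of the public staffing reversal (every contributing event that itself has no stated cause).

the scope pushback, the vendor change

Tracing upstream from the public staffing reversal: the public staffing reversal ← the requirement miscommunication ← the last-minute hiring delay ← the cross-team hiring freeze ← the scope pushback.
A separate upstream branch: the public staffing reversal ← the requirement miscommunication ← the last-minute hiring delay ← the cross-team hiring freeze ← the vendor change.
Each of those chain origins has no stated cause.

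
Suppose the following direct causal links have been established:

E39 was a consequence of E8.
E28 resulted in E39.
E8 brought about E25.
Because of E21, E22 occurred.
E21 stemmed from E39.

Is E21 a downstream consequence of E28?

Yes

There is a causal chain: E28 → E39 → E21.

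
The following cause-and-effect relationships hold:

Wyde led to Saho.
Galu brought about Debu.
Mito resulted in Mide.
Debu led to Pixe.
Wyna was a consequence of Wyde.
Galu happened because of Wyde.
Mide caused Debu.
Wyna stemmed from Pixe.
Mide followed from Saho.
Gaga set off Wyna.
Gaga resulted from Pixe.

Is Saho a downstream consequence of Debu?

Debu leads to Pixe, Gaga, Wyna; Saho is not among them.

No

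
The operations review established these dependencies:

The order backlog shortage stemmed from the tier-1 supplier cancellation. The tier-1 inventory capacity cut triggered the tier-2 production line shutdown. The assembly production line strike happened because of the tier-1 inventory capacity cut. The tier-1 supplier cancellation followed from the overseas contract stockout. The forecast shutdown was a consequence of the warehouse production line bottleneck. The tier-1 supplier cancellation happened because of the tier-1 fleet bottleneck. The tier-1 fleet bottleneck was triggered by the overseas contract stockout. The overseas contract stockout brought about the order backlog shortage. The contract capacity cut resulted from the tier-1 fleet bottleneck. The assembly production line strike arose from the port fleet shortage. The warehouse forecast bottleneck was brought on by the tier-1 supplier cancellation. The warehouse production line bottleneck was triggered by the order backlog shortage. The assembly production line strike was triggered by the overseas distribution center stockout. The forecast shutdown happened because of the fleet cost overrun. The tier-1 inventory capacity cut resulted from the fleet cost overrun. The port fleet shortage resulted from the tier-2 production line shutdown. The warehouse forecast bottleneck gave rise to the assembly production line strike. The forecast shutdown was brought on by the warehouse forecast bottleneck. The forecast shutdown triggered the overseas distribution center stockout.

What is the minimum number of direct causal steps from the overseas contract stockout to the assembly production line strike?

Shortest chain: the overseas contract stockout → the tier-1 supplier cancellation → the warehouse forecast bottleneck → the assembly production line strike.

3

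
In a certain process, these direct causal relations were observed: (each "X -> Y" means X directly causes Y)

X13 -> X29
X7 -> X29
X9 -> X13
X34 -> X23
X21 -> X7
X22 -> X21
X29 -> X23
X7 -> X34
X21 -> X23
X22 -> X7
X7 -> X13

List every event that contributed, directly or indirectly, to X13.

Immediate causes of X13: X9, X7.
Further upstream: X22, X21.

X21, X22, X7, X9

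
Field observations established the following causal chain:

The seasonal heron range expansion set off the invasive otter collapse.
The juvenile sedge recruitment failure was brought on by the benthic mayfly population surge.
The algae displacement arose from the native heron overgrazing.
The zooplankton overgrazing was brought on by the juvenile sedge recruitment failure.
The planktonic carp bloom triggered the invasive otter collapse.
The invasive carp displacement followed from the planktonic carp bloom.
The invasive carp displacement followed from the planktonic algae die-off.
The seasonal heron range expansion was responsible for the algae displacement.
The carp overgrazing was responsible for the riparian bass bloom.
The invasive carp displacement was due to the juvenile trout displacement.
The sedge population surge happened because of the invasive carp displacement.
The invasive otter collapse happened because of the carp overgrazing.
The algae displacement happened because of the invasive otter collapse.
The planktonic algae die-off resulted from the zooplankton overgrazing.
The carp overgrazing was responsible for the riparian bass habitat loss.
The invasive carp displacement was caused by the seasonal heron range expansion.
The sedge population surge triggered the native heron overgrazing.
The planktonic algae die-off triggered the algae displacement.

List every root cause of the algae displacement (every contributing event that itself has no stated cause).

Tracing upstream from the algae displacement: the algae displacement ← the planktonic algae die-off ← the zooplankton overgrazing ← the juvenile sedge recruitment failure ← the benthic mayfly population surge.
A separate upstream branch: the algae displacement ← the invasive otter collapse ← the planktonic carp bloom.
A separate upstream branch: the algae displacement ← the seasonal heron range expansion.
A separate upstream branch: the algae displacement ← the native heron overgrazing ← the sedge population surge ← the invasive carp displacement ← the juvenile trout displacement.
A separate upstream branch: the algae displacement ← the invasive otter collapse ← the carp overgrazing.
Each of those chain origins has no stated cause.

the benthic mayfly population surge, the carp overgrazing, the juvenile trout displacement, the planktonic carp bloom, the seasonal heron range expansion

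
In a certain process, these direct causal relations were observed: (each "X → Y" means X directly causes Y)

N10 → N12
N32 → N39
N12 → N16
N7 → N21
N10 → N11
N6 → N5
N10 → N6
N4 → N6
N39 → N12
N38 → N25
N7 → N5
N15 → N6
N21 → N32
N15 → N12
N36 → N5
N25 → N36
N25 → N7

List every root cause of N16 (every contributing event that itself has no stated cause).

N10, N15, N38

Tracing upstream from N16: N16 ← N12 ← N39 ← N32 ← N21 ← N7 ← N25 ← N38.
A separate upstream branch: N16 ← N12 ← N15.
A separate upstream branch: N16 ← N12 ← N10.
Each of those chain origins has no stated cause.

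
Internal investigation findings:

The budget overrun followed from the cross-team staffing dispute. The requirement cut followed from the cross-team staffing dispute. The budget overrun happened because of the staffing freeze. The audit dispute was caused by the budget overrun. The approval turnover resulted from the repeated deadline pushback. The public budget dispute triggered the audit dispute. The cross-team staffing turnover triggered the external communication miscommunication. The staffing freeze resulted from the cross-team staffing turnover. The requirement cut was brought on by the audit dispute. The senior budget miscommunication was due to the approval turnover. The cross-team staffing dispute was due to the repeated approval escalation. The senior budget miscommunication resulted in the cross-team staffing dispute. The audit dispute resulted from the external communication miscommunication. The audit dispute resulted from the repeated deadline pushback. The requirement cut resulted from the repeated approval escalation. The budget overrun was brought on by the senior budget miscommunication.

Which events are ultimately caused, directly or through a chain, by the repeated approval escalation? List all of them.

the audit dispute, the budget overrun, the cross-team staffing dispute, the requirement cut

Direct effects: the cross-team staffing dispute, the requirement cut.
2 steps out: the budget overrun.
3 steps out: the audit dispute.
Not reachable from it: the public budget dispute, the cross-team staffing turnover, the repeated deadline pushback, the external communication miscommunication, the staffing freeze, the approval turnover, the senior budget miscommunication.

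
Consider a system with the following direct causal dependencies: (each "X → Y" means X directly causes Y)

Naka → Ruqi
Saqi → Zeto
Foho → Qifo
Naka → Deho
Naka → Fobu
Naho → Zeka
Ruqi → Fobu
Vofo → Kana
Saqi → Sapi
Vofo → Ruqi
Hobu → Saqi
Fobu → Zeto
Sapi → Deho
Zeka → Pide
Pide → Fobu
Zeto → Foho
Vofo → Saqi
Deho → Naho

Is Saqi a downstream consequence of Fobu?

Fobu leads to Zeto, Foho, Qifo; Saqi is not among them.

No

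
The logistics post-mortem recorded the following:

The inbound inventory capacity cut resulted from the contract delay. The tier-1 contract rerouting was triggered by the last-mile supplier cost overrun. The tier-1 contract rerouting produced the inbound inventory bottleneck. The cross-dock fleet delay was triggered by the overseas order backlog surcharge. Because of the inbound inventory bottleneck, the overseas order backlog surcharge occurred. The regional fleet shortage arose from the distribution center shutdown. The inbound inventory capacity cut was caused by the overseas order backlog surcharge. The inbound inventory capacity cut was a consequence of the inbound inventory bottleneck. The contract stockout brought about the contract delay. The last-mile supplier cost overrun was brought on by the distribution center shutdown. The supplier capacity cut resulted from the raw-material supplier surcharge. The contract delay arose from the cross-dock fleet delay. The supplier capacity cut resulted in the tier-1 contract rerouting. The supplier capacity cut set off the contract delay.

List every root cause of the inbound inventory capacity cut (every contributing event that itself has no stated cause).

the contract stockout, the distribution center shutdown, the raw-material supplier surcharge

Tracing upstream from the inbound inventory capacity cut: the inbound inventory capacity cut ← the inbound inventory bottleneck ← the tier-1 contract rerouting ← the last-mile supplier cost overrun ← the distribution center shutdown.
A separate upstream branch: the inbound inventory capacity cut ← the contract delay ← the supplier capacity cut ← the raw-material supplier surcharge.
A separate upstream branch: the inbound inventory capacity cut ← the contract delay ← the contract stockout.
Each of those chain origins has no stated cause.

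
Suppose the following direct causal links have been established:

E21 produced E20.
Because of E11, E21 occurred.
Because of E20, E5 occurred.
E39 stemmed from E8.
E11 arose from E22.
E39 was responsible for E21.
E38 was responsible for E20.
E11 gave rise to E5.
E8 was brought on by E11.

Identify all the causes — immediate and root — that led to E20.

E11, E21, E22, E38, E39, E8

Immediate causes of E20: E21, E38.
Further upstream: E22, E11, E8, E39.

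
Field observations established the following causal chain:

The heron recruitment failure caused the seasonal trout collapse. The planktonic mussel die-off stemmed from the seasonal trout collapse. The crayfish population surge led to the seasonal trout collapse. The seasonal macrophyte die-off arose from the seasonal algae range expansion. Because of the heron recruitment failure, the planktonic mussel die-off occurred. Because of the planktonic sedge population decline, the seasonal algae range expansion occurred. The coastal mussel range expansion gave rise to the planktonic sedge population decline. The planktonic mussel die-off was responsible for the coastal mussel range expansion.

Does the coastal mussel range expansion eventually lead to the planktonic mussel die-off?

No

The coastal mussel range expansion leads to the planktonic sedge population decline, the seasonal algae range expansion, the seasonal macrophyte die-off; the planktonic mussel die-off is not among them.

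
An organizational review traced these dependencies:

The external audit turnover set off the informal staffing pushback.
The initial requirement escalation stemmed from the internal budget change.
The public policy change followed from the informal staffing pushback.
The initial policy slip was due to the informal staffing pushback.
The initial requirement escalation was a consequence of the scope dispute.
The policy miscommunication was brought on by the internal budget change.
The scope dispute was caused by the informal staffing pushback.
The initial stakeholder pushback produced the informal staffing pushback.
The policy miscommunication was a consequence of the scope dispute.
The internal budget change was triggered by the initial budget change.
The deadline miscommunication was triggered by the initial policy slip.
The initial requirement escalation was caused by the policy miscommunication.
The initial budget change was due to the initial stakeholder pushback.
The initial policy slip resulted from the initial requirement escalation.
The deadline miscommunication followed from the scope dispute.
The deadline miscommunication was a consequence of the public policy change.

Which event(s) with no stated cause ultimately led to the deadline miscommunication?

Tracing upstream from the deadline miscommunication: the deadline miscommunication ← the scope dispute ← the informal staffing pushback ← the external audit turnover.
A separate upstream branch: the deadline miscommunication ← the scope dispute ← the informal staffing pushback ← the initial stakeholder pushback.
Each of those chain origins has no stated cause.

the external audit turnover, the initial stakeholder pushback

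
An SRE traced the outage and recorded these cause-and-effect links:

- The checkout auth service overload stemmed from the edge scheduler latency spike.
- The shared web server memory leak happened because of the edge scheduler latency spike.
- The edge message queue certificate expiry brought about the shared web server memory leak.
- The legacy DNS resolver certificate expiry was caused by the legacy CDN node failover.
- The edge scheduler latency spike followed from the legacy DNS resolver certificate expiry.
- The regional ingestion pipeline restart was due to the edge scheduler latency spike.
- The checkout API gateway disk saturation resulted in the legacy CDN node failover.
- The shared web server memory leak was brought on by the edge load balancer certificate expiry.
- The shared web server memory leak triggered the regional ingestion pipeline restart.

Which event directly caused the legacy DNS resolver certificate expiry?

Upstream contributors include the checkout API gateway disk saturation, but only the legacy CDN node failover feeds directly into the legacy DNS resolver certificate expiry.

the legacy CDN node failover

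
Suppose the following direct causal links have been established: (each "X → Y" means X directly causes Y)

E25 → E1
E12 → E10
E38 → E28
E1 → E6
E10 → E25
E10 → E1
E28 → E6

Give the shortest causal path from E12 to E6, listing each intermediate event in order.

E12 → E10
E10 → E1
E1 → E6
Length: 3 steps.

E12 → E10 → E1 → E6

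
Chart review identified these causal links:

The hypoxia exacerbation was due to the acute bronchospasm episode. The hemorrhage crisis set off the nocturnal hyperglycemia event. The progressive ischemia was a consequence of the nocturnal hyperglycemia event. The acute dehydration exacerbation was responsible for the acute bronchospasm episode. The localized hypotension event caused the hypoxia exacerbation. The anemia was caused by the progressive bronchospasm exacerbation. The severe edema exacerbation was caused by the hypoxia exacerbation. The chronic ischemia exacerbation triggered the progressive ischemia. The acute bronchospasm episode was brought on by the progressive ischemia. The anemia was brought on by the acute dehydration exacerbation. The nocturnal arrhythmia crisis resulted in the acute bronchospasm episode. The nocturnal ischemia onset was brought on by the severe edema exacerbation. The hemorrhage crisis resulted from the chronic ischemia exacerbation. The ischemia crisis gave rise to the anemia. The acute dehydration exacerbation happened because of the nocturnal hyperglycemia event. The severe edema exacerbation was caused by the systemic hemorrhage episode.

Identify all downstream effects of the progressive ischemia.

the acute bronchospasm episode, the hypoxia exacerbation, the nocturnal ischemia onset, the severe edema exacerbation

Direct effects: the acute bronchospasm episode.
2 steps out: the hypoxia exacerbation.
3 steps out: the severe edema exacerbation.
4 steps out: the nocturnal ischemia onset.
Not reachable from it: the nocturnal arrhythmia crisis, the chronic ischemia exacerbation, the localized hypotension event, the progressive bronchospasm exacerbation, the hemorrhage crisis, the systemic hemorrhage episode, the nocturnal hyperglycemia event, the acute dehydration exacerbation, the ischemia crisis, the anemia.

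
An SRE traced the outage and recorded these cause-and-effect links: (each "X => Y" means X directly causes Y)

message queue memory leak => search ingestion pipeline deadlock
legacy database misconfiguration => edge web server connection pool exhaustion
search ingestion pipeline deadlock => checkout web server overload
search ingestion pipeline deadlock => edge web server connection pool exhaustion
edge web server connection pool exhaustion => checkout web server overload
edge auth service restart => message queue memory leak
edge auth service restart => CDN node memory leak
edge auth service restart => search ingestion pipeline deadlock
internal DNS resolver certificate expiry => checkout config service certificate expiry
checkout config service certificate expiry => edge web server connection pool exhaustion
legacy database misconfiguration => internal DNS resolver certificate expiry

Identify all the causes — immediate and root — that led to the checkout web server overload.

the checkout config service certificate expiry, the edge auth service restart, the edge web server connection pool exhaustion, the internal DNS resolver certificate expiry, the legacy database misconfiguration, the message queue memory leak, the search ingestion pipeline deadlock

Immediate causes of the checkout web server overload: the search ingestion pipeline deadlock, the edge web server connection pool exhaustion.
Further upstream: the edge auth service restart, the message queue memory leak, the legacy database misconfiguration, the internal DNS resolver certificate expiry, the checkout config service certificate expiry.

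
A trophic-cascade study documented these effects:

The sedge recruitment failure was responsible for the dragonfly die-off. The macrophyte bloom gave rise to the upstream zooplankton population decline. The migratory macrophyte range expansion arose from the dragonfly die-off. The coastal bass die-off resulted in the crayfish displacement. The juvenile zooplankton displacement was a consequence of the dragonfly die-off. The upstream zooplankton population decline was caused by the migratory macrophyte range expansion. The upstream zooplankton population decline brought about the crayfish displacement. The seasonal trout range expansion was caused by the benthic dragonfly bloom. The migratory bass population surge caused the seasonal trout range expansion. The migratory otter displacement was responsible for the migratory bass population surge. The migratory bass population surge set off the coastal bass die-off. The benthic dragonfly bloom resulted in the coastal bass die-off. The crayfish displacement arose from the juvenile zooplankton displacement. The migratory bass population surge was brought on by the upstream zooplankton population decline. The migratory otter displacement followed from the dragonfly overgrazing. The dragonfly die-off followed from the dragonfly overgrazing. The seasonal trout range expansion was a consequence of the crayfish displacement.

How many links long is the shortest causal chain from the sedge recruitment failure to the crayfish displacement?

Shortest chain: the sedge recruitment failure → the dragonfly die-off → the juvenile zooplankton displacement → the crayfish displacement.

3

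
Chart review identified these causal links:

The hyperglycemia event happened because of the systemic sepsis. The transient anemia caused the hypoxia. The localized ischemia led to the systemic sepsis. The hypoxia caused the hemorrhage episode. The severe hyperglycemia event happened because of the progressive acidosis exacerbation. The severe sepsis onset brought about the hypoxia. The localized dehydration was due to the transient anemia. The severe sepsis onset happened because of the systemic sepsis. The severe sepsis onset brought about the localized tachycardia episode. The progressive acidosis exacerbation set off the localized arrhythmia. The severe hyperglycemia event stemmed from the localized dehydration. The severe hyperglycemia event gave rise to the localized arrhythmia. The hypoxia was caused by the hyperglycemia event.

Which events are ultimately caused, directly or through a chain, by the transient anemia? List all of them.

the hemorrhage episode, the hypoxia, the localized arrhythmia, the localized dehydration, the severe hyperglycemia event

Direct effects: the localized dehydration, the hypoxia.
2 steps out: the severe hyperglycemia event, the hemorrhage episode.
3 steps out: the localized arrhythmia.
Not reachable from it: the localized ischemia, the systemic sepsis, the severe sepsis onset, the progressive acidosis exacerbation, the hyperglycemia event, the localized tachycardia episode.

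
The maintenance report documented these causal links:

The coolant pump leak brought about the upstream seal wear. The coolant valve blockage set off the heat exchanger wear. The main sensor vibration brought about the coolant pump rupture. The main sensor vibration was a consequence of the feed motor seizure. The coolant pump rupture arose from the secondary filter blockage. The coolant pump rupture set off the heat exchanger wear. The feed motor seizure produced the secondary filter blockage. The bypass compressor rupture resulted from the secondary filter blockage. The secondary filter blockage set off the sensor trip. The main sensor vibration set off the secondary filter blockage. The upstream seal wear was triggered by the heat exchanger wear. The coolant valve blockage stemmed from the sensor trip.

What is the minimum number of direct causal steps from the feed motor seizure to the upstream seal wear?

4

Shortest chain: the feed motor seizure → the main sensor vibration → the coolant pump rupture → the heat exchanger wear → the upstream seal wear.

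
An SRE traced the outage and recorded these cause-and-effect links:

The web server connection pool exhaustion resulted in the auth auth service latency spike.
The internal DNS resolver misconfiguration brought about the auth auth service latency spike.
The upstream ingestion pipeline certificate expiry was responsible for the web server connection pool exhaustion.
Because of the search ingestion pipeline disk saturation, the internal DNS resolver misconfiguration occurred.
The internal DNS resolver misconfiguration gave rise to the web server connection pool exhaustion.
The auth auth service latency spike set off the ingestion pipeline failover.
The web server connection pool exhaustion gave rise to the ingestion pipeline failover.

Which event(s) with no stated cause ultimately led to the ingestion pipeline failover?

the search ingestion pipeline disk saturation, the upstream ingestion pipeline certificate expiry

Tracing upstream from the ingestion pipeline failover: the ingestion pipeline failover ← the web server connection pool exhaustion ← the internal DNS resolver misconfiguration ← the search ingestion pipeline disk saturation.
A separate upstream branch: the ingestion pipeline failover ← the web server connection pool exhaustion ← the upstream ingestion pipeline certificate expiry.
Each of those chain origins has no stated cause.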